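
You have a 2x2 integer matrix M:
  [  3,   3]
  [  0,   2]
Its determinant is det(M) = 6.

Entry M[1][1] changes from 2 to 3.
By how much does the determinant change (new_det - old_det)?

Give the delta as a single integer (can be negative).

Answer: 3

Derivation:
Cofactor C_11 = 3
Entry delta = 3 - 2 = 1
Det delta = entry_delta * cofactor = 1 * 3 = 3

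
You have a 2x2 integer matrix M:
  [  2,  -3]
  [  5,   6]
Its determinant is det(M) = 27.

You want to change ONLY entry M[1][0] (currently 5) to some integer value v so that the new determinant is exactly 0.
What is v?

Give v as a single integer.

det is linear in entry M[1][0]: det = old_det + (v - 5) * C_10
Cofactor C_10 = 3
Want det = 0: 27 + (v - 5) * 3 = 0
  (v - 5) = -27 / 3 = -9
  v = 5 + (-9) = -4

Answer: -4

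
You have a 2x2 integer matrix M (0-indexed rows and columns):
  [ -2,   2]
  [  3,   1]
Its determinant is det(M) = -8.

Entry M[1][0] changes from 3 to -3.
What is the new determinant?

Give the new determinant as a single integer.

Answer: 4

Derivation:
det is linear in row 1: changing M[1][0] by delta changes det by delta * cofactor(1,0).
Cofactor C_10 = (-1)^(1+0) * minor(1,0) = -2
Entry delta = -3 - 3 = -6
Det delta = -6 * -2 = 12
New det = -8 + 12 = 4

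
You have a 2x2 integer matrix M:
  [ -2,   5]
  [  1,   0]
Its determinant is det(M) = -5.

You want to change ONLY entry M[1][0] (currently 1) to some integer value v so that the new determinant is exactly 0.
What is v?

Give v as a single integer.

Answer: 0

Derivation:
det is linear in entry M[1][0]: det = old_det + (v - 1) * C_10
Cofactor C_10 = -5
Want det = 0: -5 + (v - 1) * -5 = 0
  (v - 1) = 5 / -5 = -1
  v = 1 + (-1) = 0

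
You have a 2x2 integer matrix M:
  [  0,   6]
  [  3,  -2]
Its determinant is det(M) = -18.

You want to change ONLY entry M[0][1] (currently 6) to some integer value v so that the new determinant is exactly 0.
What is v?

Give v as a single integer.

det is linear in entry M[0][1]: det = old_det + (v - 6) * C_01
Cofactor C_01 = -3
Want det = 0: -18 + (v - 6) * -3 = 0
  (v - 6) = 18 / -3 = -6
  v = 6 + (-6) = 0

Answer: 0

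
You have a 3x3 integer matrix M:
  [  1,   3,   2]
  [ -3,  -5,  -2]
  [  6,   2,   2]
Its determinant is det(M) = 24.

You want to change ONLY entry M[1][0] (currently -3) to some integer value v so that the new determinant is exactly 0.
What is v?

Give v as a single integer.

det is linear in entry M[1][0]: det = old_det + (v - -3) * C_10
Cofactor C_10 = -2
Want det = 0: 24 + (v - -3) * -2 = 0
  (v - -3) = -24 / -2 = 12
  v = -3 + (12) = 9

Answer: 9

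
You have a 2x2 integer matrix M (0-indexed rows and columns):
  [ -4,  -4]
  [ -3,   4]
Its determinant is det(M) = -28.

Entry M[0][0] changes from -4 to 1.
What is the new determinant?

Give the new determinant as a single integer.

Answer: -8

Derivation:
det is linear in row 0: changing M[0][0] by delta changes det by delta * cofactor(0,0).
Cofactor C_00 = (-1)^(0+0) * minor(0,0) = 4
Entry delta = 1 - -4 = 5
Det delta = 5 * 4 = 20
New det = -28 + 20 = -8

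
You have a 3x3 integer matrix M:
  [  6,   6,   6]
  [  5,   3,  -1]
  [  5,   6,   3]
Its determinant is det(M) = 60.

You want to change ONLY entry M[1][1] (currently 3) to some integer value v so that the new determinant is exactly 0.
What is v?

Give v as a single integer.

Answer: 8

Derivation:
det is linear in entry M[1][1]: det = old_det + (v - 3) * C_11
Cofactor C_11 = -12
Want det = 0: 60 + (v - 3) * -12 = 0
  (v - 3) = -60 / -12 = 5
  v = 3 + (5) = 8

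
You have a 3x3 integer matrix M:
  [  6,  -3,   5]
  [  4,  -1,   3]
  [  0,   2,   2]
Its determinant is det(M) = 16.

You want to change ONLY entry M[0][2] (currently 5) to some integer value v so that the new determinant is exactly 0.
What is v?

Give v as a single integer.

det is linear in entry M[0][2]: det = old_det + (v - 5) * C_02
Cofactor C_02 = 8
Want det = 0: 16 + (v - 5) * 8 = 0
  (v - 5) = -16 / 8 = -2
  v = 5 + (-2) = 3

Answer: 3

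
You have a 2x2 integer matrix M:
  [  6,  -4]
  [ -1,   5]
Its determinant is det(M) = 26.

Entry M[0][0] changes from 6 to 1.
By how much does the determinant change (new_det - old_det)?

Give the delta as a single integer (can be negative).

Answer: -25

Derivation:
Cofactor C_00 = 5
Entry delta = 1 - 6 = -5
Det delta = entry_delta * cofactor = -5 * 5 = -25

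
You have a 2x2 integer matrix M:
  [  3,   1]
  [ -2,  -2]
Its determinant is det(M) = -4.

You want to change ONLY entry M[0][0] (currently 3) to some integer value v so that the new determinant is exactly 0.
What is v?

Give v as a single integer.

det is linear in entry M[0][0]: det = old_det + (v - 3) * C_00
Cofactor C_00 = -2
Want det = 0: -4 + (v - 3) * -2 = 0
  (v - 3) = 4 / -2 = -2
  v = 3 + (-2) = 1

Answer: 1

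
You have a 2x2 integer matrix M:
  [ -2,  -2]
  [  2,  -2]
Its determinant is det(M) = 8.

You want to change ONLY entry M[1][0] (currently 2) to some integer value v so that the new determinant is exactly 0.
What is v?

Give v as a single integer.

Answer: -2

Derivation:
det is linear in entry M[1][0]: det = old_det + (v - 2) * C_10
Cofactor C_10 = 2
Want det = 0: 8 + (v - 2) * 2 = 0
  (v - 2) = -8 / 2 = -4
  v = 2 + (-4) = -2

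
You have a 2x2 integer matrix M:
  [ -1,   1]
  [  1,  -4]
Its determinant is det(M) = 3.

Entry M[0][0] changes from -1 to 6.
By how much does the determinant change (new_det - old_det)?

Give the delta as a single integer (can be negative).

Cofactor C_00 = -4
Entry delta = 6 - -1 = 7
Det delta = entry_delta * cofactor = 7 * -4 = -28

Answer: -28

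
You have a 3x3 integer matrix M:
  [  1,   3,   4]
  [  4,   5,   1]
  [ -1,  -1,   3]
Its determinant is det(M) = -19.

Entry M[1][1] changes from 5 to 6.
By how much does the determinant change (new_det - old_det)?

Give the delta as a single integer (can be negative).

Answer: 7

Derivation:
Cofactor C_11 = 7
Entry delta = 6 - 5 = 1
Det delta = entry_delta * cofactor = 1 * 7 = 7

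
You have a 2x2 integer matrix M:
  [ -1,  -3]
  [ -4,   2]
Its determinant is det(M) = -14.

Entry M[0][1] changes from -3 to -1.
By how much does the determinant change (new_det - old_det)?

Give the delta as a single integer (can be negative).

Cofactor C_01 = 4
Entry delta = -1 - -3 = 2
Det delta = entry_delta * cofactor = 2 * 4 = 8

Answer: 8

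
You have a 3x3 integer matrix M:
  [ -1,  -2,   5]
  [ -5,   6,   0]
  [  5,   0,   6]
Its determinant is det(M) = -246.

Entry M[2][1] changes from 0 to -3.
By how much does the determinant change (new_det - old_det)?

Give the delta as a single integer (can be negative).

Cofactor C_21 = -25
Entry delta = -3 - 0 = -3
Det delta = entry_delta * cofactor = -3 * -25 = 75

Answer: 75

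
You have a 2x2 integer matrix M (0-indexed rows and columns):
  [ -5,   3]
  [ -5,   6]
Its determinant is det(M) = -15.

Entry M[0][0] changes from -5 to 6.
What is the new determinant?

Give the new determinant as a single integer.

det is linear in row 0: changing M[0][0] by delta changes det by delta * cofactor(0,0).
Cofactor C_00 = (-1)^(0+0) * minor(0,0) = 6
Entry delta = 6 - -5 = 11
Det delta = 11 * 6 = 66
New det = -15 + 66 = 51

Answer: 51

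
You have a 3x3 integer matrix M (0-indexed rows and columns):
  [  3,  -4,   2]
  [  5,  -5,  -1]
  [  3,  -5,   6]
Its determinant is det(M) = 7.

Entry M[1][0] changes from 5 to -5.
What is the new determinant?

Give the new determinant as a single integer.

det is linear in row 1: changing M[1][0] by delta changes det by delta * cofactor(1,0).
Cofactor C_10 = (-1)^(1+0) * minor(1,0) = 14
Entry delta = -5 - 5 = -10
Det delta = -10 * 14 = -140
New det = 7 + -140 = -133

Answer: -133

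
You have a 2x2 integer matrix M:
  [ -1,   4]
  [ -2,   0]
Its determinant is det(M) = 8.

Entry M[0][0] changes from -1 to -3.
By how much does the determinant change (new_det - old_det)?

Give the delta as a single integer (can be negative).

Answer: 0

Derivation:
Cofactor C_00 = 0
Entry delta = -3 - -1 = -2
Det delta = entry_delta * cofactor = -2 * 0 = 0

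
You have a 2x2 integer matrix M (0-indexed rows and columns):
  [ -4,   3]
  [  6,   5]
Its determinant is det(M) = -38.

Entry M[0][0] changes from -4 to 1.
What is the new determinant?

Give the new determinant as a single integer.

det is linear in row 0: changing M[0][0] by delta changes det by delta * cofactor(0,0).
Cofactor C_00 = (-1)^(0+0) * minor(0,0) = 5
Entry delta = 1 - -4 = 5
Det delta = 5 * 5 = 25
New det = -38 + 25 = -13

Answer: -13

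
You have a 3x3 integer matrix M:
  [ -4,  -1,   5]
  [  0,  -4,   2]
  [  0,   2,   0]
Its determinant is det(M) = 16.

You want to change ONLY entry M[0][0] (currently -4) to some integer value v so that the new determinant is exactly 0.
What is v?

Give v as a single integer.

det is linear in entry M[0][0]: det = old_det + (v - -4) * C_00
Cofactor C_00 = -4
Want det = 0: 16 + (v - -4) * -4 = 0
  (v - -4) = -16 / -4 = 4
  v = -4 + (4) = 0

Answer: 0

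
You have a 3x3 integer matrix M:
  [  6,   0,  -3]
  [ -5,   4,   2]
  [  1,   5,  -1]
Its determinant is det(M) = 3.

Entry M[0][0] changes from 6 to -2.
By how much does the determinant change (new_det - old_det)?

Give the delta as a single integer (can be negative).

Answer: 112

Derivation:
Cofactor C_00 = -14
Entry delta = -2 - 6 = -8
Det delta = entry_delta * cofactor = -8 * -14 = 112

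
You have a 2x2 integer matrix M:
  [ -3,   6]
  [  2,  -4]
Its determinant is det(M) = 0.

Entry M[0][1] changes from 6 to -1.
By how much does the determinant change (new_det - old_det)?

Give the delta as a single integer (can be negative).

Cofactor C_01 = -2
Entry delta = -1 - 6 = -7
Det delta = entry_delta * cofactor = -7 * -2 = 14

Answer: 14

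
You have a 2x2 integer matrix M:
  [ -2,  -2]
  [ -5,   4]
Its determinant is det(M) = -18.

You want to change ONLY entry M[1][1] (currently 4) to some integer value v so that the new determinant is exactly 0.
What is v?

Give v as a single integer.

Answer: -5

Derivation:
det is linear in entry M[1][1]: det = old_det + (v - 4) * C_11
Cofactor C_11 = -2
Want det = 0: -18 + (v - 4) * -2 = 0
  (v - 4) = 18 / -2 = -9
  v = 4 + (-9) = -5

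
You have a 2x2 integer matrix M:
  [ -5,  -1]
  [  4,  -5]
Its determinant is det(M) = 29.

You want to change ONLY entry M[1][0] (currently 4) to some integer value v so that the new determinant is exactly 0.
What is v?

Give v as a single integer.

det is linear in entry M[1][0]: det = old_det + (v - 4) * C_10
Cofactor C_10 = 1
Want det = 0: 29 + (v - 4) * 1 = 0
  (v - 4) = -29 / 1 = -29
  v = 4 + (-29) = -25

Answer: -25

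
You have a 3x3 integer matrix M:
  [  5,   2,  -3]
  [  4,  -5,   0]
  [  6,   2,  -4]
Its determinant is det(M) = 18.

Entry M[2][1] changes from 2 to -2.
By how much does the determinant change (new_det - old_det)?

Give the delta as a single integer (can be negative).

Answer: 48

Derivation:
Cofactor C_21 = -12
Entry delta = -2 - 2 = -4
Det delta = entry_delta * cofactor = -4 * -12 = 48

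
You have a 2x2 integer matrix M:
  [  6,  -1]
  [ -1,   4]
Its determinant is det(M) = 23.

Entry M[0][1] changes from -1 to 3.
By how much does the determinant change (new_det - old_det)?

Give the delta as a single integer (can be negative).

Answer: 4

Derivation:
Cofactor C_01 = 1
Entry delta = 3 - -1 = 4
Det delta = entry_delta * cofactor = 4 * 1 = 4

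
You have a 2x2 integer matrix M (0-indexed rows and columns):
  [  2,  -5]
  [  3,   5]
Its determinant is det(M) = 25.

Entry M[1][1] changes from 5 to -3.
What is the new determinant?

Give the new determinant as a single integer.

Answer: 9

Derivation:
det is linear in row 1: changing M[1][1] by delta changes det by delta * cofactor(1,1).
Cofactor C_11 = (-1)^(1+1) * minor(1,1) = 2
Entry delta = -3 - 5 = -8
Det delta = -8 * 2 = -16
New det = 25 + -16 = 9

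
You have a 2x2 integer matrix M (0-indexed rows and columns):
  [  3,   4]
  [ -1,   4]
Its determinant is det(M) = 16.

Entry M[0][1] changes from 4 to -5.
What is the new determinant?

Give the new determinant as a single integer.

Answer: 7

Derivation:
det is linear in row 0: changing M[0][1] by delta changes det by delta * cofactor(0,1).
Cofactor C_01 = (-1)^(0+1) * minor(0,1) = 1
Entry delta = -5 - 4 = -9
Det delta = -9 * 1 = -9
New det = 16 + -9 = 7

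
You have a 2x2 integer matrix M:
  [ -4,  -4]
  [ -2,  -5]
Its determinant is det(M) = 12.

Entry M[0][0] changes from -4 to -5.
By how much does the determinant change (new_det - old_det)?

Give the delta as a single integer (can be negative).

Cofactor C_00 = -5
Entry delta = -5 - -4 = -1
Det delta = entry_delta * cofactor = -1 * -5 = 5

Answer: 5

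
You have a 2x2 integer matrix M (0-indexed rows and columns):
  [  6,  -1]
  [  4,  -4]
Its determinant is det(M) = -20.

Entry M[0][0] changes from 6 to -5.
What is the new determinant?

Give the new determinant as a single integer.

Answer: 24

Derivation:
det is linear in row 0: changing M[0][0] by delta changes det by delta * cofactor(0,0).
Cofactor C_00 = (-1)^(0+0) * minor(0,0) = -4
Entry delta = -5 - 6 = -11
Det delta = -11 * -4 = 44
New det = -20 + 44 = 24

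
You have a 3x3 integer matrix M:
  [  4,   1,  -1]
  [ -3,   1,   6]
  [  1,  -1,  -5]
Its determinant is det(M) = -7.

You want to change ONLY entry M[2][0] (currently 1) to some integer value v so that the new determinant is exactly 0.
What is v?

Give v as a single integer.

Answer: 2

Derivation:
det is linear in entry M[2][0]: det = old_det + (v - 1) * C_20
Cofactor C_20 = 7
Want det = 0: -7 + (v - 1) * 7 = 0
  (v - 1) = 7 / 7 = 1
  v = 1 + (1) = 2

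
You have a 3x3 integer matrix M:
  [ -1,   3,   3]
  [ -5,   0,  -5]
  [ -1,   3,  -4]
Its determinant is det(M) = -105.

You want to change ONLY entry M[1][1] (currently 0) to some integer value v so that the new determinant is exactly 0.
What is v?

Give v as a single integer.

Answer: 15

Derivation:
det is linear in entry M[1][1]: det = old_det + (v - 0) * C_11
Cofactor C_11 = 7
Want det = 0: -105 + (v - 0) * 7 = 0
  (v - 0) = 105 / 7 = 15
  v = 0 + (15) = 15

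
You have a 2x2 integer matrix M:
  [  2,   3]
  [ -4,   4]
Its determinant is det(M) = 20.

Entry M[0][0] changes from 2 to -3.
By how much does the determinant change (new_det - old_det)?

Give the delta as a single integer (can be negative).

Answer: -20

Derivation:
Cofactor C_00 = 4
Entry delta = -3 - 2 = -5
Det delta = entry_delta * cofactor = -5 * 4 = -20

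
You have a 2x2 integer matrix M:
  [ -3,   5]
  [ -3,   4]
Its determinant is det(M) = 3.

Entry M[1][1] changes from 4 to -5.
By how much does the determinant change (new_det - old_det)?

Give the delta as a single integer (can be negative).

Cofactor C_11 = -3
Entry delta = -5 - 4 = -9
Det delta = entry_delta * cofactor = -9 * -3 = 27

Answer: 27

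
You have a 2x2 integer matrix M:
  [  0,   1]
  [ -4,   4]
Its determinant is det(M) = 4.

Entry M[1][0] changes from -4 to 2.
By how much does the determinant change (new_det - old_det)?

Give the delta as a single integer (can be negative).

Answer: -6

Derivation:
Cofactor C_10 = -1
Entry delta = 2 - -4 = 6
Det delta = entry_delta * cofactor = 6 * -1 = -6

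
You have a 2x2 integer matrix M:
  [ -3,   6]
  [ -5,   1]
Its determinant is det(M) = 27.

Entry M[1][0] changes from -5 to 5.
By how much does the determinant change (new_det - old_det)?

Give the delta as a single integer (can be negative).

Answer: -60

Derivation:
Cofactor C_10 = -6
Entry delta = 5 - -5 = 10
Det delta = entry_delta * cofactor = 10 * -6 = -60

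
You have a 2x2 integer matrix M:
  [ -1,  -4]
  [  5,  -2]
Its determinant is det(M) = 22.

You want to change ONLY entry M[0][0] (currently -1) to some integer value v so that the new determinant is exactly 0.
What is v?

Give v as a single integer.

Answer: 10

Derivation:
det is linear in entry M[0][0]: det = old_det + (v - -1) * C_00
Cofactor C_00 = -2
Want det = 0: 22 + (v - -1) * -2 = 0
  (v - -1) = -22 / -2 = 11
  v = -1 + (11) = 10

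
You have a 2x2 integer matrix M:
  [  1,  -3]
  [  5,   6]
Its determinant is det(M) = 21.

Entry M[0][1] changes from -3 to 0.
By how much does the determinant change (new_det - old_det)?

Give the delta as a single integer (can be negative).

Cofactor C_01 = -5
Entry delta = 0 - -3 = 3
Det delta = entry_delta * cofactor = 3 * -5 = -15

Answer: -15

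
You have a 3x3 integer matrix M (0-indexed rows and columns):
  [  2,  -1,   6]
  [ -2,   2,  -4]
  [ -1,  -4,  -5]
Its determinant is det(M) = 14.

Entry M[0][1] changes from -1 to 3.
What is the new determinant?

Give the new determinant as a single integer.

det is linear in row 0: changing M[0][1] by delta changes det by delta * cofactor(0,1).
Cofactor C_01 = (-1)^(0+1) * minor(0,1) = -6
Entry delta = 3 - -1 = 4
Det delta = 4 * -6 = -24
New det = 14 + -24 = -10

Answer: -10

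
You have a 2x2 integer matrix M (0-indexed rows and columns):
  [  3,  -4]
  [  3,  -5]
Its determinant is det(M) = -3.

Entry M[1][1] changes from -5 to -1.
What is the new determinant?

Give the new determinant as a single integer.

det is linear in row 1: changing M[1][1] by delta changes det by delta * cofactor(1,1).
Cofactor C_11 = (-1)^(1+1) * minor(1,1) = 3
Entry delta = -1 - -5 = 4
Det delta = 4 * 3 = 12
New det = -3 + 12 = 9

Answer: 9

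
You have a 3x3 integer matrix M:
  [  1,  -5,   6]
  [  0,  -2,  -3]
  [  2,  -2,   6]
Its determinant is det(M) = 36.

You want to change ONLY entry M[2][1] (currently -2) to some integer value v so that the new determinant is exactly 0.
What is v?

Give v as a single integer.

Answer: -14

Derivation:
det is linear in entry M[2][1]: det = old_det + (v - -2) * C_21
Cofactor C_21 = 3
Want det = 0: 36 + (v - -2) * 3 = 0
  (v - -2) = -36 / 3 = -12
  v = -2 + (-12) = -14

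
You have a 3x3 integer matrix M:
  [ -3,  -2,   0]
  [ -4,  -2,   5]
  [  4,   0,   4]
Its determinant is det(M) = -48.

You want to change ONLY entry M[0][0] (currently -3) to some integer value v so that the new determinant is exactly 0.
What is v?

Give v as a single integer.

det is linear in entry M[0][0]: det = old_det + (v - -3) * C_00
Cofactor C_00 = -8
Want det = 0: -48 + (v - -3) * -8 = 0
  (v - -3) = 48 / -8 = -6
  v = -3 + (-6) = -9

Answer: -9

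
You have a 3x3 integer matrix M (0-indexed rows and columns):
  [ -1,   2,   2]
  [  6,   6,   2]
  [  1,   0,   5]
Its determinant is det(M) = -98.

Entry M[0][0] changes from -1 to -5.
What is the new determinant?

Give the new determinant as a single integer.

Answer: -218

Derivation:
det is linear in row 0: changing M[0][0] by delta changes det by delta * cofactor(0,0).
Cofactor C_00 = (-1)^(0+0) * minor(0,0) = 30
Entry delta = -5 - -1 = -4
Det delta = -4 * 30 = -120
New det = -98 + -120 = -218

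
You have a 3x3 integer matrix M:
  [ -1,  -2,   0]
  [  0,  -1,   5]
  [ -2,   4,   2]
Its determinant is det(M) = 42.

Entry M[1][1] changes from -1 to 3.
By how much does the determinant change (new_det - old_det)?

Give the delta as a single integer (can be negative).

Answer: -8

Derivation:
Cofactor C_11 = -2
Entry delta = 3 - -1 = 4
Det delta = entry_delta * cofactor = 4 * -2 = -8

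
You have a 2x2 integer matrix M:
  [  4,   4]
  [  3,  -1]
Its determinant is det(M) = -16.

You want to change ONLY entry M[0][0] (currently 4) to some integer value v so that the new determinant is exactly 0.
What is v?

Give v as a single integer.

det is linear in entry M[0][0]: det = old_det + (v - 4) * C_00
Cofactor C_00 = -1
Want det = 0: -16 + (v - 4) * -1 = 0
  (v - 4) = 16 / -1 = -16
  v = 4 + (-16) = -12

Answer: -12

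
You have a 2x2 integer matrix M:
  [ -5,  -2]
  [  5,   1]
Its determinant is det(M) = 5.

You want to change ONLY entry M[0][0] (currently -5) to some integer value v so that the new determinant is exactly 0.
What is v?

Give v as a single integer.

det is linear in entry M[0][0]: det = old_det + (v - -5) * C_00
Cofactor C_00 = 1
Want det = 0: 5 + (v - -5) * 1 = 0
  (v - -5) = -5 / 1 = -5
  v = -5 + (-5) = -10

Answer: -10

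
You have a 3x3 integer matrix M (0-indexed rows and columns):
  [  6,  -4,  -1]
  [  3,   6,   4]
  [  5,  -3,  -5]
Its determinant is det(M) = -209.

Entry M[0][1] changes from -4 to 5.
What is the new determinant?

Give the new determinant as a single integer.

det is linear in row 0: changing M[0][1] by delta changes det by delta * cofactor(0,1).
Cofactor C_01 = (-1)^(0+1) * minor(0,1) = 35
Entry delta = 5 - -4 = 9
Det delta = 9 * 35 = 315
New det = -209 + 315 = 106

Answer: 106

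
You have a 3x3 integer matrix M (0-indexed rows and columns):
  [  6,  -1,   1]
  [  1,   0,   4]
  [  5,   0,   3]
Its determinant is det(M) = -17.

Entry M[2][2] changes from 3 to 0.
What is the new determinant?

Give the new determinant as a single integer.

det is linear in row 2: changing M[2][2] by delta changes det by delta * cofactor(2,2).
Cofactor C_22 = (-1)^(2+2) * minor(2,2) = 1
Entry delta = 0 - 3 = -3
Det delta = -3 * 1 = -3
New det = -17 + -3 = -20

Answer: -20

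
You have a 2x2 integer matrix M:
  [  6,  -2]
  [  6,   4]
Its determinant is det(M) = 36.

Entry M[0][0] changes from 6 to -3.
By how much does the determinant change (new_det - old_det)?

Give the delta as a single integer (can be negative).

Cofactor C_00 = 4
Entry delta = -3 - 6 = -9
Det delta = entry_delta * cofactor = -9 * 4 = -36

Answer: -36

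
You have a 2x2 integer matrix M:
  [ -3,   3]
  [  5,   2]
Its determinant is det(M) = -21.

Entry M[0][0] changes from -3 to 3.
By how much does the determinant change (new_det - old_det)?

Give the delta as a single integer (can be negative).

Cofactor C_00 = 2
Entry delta = 3 - -3 = 6
Det delta = entry_delta * cofactor = 6 * 2 = 12

Answer: 12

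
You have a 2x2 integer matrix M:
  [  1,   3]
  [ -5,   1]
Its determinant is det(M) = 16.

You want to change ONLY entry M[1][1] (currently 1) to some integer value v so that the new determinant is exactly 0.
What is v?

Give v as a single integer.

Answer: -15

Derivation:
det is linear in entry M[1][1]: det = old_det + (v - 1) * C_11
Cofactor C_11 = 1
Want det = 0: 16 + (v - 1) * 1 = 0
  (v - 1) = -16 / 1 = -16
  v = 1 + (-16) = -15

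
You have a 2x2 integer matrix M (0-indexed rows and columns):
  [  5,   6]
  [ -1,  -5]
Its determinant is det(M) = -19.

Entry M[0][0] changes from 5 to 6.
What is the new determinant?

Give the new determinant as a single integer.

Answer: -24

Derivation:
det is linear in row 0: changing M[0][0] by delta changes det by delta * cofactor(0,0).
Cofactor C_00 = (-1)^(0+0) * minor(0,0) = -5
Entry delta = 6 - 5 = 1
Det delta = 1 * -5 = -5
New det = -19 + -5 = -24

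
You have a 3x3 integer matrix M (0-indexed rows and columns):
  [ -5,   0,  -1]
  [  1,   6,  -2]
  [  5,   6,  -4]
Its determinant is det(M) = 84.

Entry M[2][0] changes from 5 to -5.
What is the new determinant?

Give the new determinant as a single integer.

Answer: 24

Derivation:
det is linear in row 2: changing M[2][0] by delta changes det by delta * cofactor(2,0).
Cofactor C_20 = (-1)^(2+0) * minor(2,0) = 6
Entry delta = -5 - 5 = -10
Det delta = -10 * 6 = -60
New det = 84 + -60 = 24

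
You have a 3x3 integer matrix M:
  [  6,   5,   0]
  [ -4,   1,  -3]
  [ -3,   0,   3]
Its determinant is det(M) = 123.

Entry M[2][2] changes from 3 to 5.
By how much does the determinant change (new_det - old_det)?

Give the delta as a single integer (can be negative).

Cofactor C_22 = 26
Entry delta = 5 - 3 = 2
Det delta = entry_delta * cofactor = 2 * 26 = 52

Answer: 52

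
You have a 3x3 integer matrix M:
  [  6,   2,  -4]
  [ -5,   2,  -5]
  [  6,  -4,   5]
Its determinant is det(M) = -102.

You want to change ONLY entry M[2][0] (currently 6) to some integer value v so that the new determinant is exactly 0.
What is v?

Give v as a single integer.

det is linear in entry M[2][0]: det = old_det + (v - 6) * C_20
Cofactor C_20 = -2
Want det = 0: -102 + (v - 6) * -2 = 0
  (v - 6) = 102 / -2 = -51
  v = 6 + (-51) = -45

Answer: -45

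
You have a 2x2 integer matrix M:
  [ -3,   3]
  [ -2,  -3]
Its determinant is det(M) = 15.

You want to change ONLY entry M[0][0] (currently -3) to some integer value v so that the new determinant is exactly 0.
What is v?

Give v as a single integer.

det is linear in entry M[0][0]: det = old_det + (v - -3) * C_00
Cofactor C_00 = -3
Want det = 0: 15 + (v - -3) * -3 = 0
  (v - -3) = -15 / -3 = 5
  v = -3 + (5) = 2

Answer: 2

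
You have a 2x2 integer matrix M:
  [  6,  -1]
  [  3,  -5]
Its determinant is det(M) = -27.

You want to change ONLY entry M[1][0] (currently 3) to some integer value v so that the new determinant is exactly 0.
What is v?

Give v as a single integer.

Answer: 30

Derivation:
det is linear in entry M[1][0]: det = old_det + (v - 3) * C_10
Cofactor C_10 = 1
Want det = 0: -27 + (v - 3) * 1 = 0
  (v - 3) = 27 / 1 = 27
  v = 3 + (27) = 30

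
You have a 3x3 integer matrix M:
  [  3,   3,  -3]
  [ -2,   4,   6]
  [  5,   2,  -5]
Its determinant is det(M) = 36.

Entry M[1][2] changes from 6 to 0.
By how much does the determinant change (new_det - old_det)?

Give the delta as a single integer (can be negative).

Cofactor C_12 = 9
Entry delta = 0 - 6 = -6
Det delta = entry_delta * cofactor = -6 * 9 = -54

Answer: -54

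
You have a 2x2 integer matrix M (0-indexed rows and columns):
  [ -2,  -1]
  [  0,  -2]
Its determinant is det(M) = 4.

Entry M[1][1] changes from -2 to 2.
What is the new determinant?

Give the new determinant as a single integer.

Answer: -4

Derivation:
det is linear in row 1: changing M[1][1] by delta changes det by delta * cofactor(1,1).
Cofactor C_11 = (-1)^(1+1) * minor(1,1) = -2
Entry delta = 2 - -2 = 4
Det delta = 4 * -2 = -8
New det = 4 + -8 = -4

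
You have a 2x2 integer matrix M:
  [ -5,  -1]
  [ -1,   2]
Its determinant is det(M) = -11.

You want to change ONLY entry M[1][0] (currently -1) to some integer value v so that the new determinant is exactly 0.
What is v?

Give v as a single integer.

Answer: 10

Derivation:
det is linear in entry M[1][0]: det = old_det + (v - -1) * C_10
Cofactor C_10 = 1
Want det = 0: -11 + (v - -1) * 1 = 0
  (v - -1) = 11 / 1 = 11
  v = -1 + (11) = 10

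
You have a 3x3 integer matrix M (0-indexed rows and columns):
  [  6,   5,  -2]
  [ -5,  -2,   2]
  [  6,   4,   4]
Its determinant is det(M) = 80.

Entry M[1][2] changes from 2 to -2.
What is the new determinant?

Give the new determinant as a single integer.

Answer: 56

Derivation:
det is linear in row 1: changing M[1][2] by delta changes det by delta * cofactor(1,2).
Cofactor C_12 = (-1)^(1+2) * minor(1,2) = 6
Entry delta = -2 - 2 = -4
Det delta = -4 * 6 = -24
New det = 80 + -24 = 56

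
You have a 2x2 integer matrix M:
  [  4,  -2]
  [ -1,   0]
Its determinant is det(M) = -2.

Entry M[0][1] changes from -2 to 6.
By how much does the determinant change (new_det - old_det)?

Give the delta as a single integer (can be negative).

Cofactor C_01 = 1
Entry delta = 6 - -2 = 8
Det delta = entry_delta * cofactor = 8 * 1 = 8

Answer: 8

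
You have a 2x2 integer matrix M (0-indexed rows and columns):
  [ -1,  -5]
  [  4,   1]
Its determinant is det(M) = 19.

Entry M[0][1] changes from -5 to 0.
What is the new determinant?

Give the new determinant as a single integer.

det is linear in row 0: changing M[0][1] by delta changes det by delta * cofactor(0,1).
Cofactor C_01 = (-1)^(0+1) * minor(0,1) = -4
Entry delta = 0 - -5 = 5
Det delta = 5 * -4 = -20
New det = 19 + -20 = -1

Answer: -1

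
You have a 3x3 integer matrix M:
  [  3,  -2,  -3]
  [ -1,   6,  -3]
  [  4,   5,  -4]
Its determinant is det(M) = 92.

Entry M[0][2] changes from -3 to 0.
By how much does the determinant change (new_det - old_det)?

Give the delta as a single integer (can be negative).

Cofactor C_02 = -29
Entry delta = 0 - -3 = 3
Det delta = entry_delta * cofactor = 3 * -29 = -87

Answer: -87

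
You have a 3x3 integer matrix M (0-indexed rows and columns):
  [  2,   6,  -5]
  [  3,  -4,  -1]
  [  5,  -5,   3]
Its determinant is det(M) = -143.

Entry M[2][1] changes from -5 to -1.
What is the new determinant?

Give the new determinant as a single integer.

Answer: -195

Derivation:
det is linear in row 2: changing M[2][1] by delta changes det by delta * cofactor(2,1).
Cofactor C_21 = (-1)^(2+1) * minor(2,1) = -13
Entry delta = -1 - -5 = 4
Det delta = 4 * -13 = -52
New det = -143 + -52 = -195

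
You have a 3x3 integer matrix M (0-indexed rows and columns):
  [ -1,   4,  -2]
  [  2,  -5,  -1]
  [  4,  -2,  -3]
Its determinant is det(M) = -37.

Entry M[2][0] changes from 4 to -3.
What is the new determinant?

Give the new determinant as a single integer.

Answer: 61

Derivation:
det is linear in row 2: changing M[2][0] by delta changes det by delta * cofactor(2,0).
Cofactor C_20 = (-1)^(2+0) * minor(2,0) = -14
Entry delta = -3 - 4 = -7
Det delta = -7 * -14 = 98
New det = -37 + 98 = 61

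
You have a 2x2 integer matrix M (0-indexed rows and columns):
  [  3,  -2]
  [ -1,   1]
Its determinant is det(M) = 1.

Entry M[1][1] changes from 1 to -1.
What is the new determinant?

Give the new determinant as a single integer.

Answer: -5

Derivation:
det is linear in row 1: changing M[1][1] by delta changes det by delta * cofactor(1,1).
Cofactor C_11 = (-1)^(1+1) * minor(1,1) = 3
Entry delta = -1 - 1 = -2
Det delta = -2 * 3 = -6
New det = 1 + -6 = -5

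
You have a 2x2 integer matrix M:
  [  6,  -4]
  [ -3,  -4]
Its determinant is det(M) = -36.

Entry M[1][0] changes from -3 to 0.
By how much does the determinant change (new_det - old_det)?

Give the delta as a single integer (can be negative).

Cofactor C_10 = 4
Entry delta = 0 - -3 = 3
Det delta = entry_delta * cofactor = 3 * 4 = 12

Answer: 12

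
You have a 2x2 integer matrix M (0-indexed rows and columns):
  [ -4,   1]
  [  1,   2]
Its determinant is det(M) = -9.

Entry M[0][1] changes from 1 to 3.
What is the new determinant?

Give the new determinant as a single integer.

Answer: -11

Derivation:
det is linear in row 0: changing M[0][1] by delta changes det by delta * cofactor(0,1).
Cofactor C_01 = (-1)^(0+1) * minor(0,1) = -1
Entry delta = 3 - 1 = 2
Det delta = 2 * -1 = -2
New det = -9 + -2 = -11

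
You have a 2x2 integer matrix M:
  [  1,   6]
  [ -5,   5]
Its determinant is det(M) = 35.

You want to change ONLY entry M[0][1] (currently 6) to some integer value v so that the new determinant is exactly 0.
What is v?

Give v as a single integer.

Answer: -1

Derivation:
det is linear in entry M[0][1]: det = old_det + (v - 6) * C_01
Cofactor C_01 = 5
Want det = 0: 35 + (v - 6) * 5 = 0
  (v - 6) = -35 / 5 = -7
  v = 6 + (-7) = -1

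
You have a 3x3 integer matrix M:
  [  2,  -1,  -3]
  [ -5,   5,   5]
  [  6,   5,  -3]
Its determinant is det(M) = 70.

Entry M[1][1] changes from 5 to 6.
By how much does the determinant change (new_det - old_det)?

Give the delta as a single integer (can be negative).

Answer: 12

Derivation:
Cofactor C_11 = 12
Entry delta = 6 - 5 = 1
Det delta = entry_delta * cofactor = 1 * 12 = 12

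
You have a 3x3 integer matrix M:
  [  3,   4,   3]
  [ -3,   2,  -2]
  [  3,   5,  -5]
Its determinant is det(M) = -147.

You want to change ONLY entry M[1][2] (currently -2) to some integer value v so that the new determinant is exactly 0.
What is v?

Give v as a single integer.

det is linear in entry M[1][2]: det = old_det + (v - -2) * C_12
Cofactor C_12 = -3
Want det = 0: -147 + (v - -2) * -3 = 0
  (v - -2) = 147 / -3 = -49
  v = -2 + (-49) = -51

Answer: -51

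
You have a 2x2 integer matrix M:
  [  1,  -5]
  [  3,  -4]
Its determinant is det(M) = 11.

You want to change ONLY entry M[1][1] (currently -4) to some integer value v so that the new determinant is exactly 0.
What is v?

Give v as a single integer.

Answer: -15

Derivation:
det is linear in entry M[1][1]: det = old_det + (v - -4) * C_11
Cofactor C_11 = 1
Want det = 0: 11 + (v - -4) * 1 = 0
  (v - -4) = -11 / 1 = -11
  v = -4 + (-11) = -15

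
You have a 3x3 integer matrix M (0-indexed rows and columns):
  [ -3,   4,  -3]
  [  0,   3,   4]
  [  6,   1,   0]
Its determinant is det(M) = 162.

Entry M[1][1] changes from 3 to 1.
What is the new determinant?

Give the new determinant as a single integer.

det is linear in row 1: changing M[1][1] by delta changes det by delta * cofactor(1,1).
Cofactor C_11 = (-1)^(1+1) * minor(1,1) = 18
Entry delta = 1 - 3 = -2
Det delta = -2 * 18 = -36
New det = 162 + -36 = 126

Answer: 126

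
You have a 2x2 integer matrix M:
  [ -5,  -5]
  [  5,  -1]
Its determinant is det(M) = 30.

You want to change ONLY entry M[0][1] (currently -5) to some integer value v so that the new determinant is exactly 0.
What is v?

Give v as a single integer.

det is linear in entry M[0][1]: det = old_det + (v - -5) * C_01
Cofactor C_01 = -5
Want det = 0: 30 + (v - -5) * -5 = 0
  (v - -5) = -30 / -5 = 6
  v = -5 + (6) = 1

Answer: 1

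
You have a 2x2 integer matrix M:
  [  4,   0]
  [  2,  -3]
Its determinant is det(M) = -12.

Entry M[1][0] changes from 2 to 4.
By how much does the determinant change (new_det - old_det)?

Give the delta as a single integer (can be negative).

Cofactor C_10 = 0
Entry delta = 4 - 2 = 2
Det delta = entry_delta * cofactor = 2 * 0 = 0

Answer: 0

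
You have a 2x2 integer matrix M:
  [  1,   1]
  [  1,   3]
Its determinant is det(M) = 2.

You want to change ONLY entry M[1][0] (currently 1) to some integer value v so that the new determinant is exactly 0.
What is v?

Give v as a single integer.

Answer: 3

Derivation:
det is linear in entry M[1][0]: det = old_det + (v - 1) * C_10
Cofactor C_10 = -1
Want det = 0: 2 + (v - 1) * -1 = 0
  (v - 1) = -2 / -1 = 2
  v = 1 + (2) = 3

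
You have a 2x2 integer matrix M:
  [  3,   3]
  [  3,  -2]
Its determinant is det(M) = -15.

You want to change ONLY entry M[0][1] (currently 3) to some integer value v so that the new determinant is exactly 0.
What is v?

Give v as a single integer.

det is linear in entry M[0][1]: det = old_det + (v - 3) * C_01
Cofactor C_01 = -3
Want det = 0: -15 + (v - 3) * -3 = 0
  (v - 3) = 15 / -3 = -5
  v = 3 + (-5) = -2

Answer: -2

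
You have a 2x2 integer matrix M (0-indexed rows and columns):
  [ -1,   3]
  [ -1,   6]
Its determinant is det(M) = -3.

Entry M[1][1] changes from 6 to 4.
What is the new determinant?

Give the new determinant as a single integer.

Answer: -1

Derivation:
det is linear in row 1: changing M[1][1] by delta changes det by delta * cofactor(1,1).
Cofactor C_11 = (-1)^(1+1) * minor(1,1) = -1
Entry delta = 4 - 6 = -2
Det delta = -2 * -1 = 2
New det = -3 + 2 = -1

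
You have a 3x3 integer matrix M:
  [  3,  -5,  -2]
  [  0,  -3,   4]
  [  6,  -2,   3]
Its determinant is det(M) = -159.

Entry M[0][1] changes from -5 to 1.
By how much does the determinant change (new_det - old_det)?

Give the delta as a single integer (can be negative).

Cofactor C_01 = 24
Entry delta = 1 - -5 = 6
Det delta = entry_delta * cofactor = 6 * 24 = 144

Answer: 144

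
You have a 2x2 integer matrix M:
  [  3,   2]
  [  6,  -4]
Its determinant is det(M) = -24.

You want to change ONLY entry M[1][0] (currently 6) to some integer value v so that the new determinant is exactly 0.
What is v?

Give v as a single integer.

Answer: -6

Derivation:
det is linear in entry M[1][0]: det = old_det + (v - 6) * C_10
Cofactor C_10 = -2
Want det = 0: -24 + (v - 6) * -2 = 0
  (v - 6) = 24 / -2 = -12
  v = 6 + (-12) = -6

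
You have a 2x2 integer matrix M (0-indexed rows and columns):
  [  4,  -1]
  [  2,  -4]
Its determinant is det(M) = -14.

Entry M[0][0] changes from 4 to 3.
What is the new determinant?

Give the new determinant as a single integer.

det is linear in row 0: changing M[0][0] by delta changes det by delta * cofactor(0,0).
Cofactor C_00 = (-1)^(0+0) * minor(0,0) = -4
Entry delta = 3 - 4 = -1
Det delta = -1 * -4 = 4
New det = -14 + 4 = -10

Answer: -10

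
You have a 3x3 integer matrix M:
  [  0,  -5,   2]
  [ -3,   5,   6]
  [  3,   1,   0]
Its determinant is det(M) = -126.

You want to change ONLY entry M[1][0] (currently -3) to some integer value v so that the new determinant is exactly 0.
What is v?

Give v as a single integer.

det is linear in entry M[1][0]: det = old_det + (v - -3) * C_10
Cofactor C_10 = 2
Want det = 0: -126 + (v - -3) * 2 = 0
  (v - -3) = 126 / 2 = 63
  v = -3 + (63) = 60

Answer: 60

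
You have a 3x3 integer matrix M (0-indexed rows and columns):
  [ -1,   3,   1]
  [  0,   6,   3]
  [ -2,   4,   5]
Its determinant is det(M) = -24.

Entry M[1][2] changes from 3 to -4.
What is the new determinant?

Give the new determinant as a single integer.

Answer: -10

Derivation:
det is linear in row 1: changing M[1][2] by delta changes det by delta * cofactor(1,2).
Cofactor C_12 = (-1)^(1+2) * minor(1,2) = -2
Entry delta = -4 - 3 = -7
Det delta = -7 * -2 = 14
New det = -24 + 14 = -10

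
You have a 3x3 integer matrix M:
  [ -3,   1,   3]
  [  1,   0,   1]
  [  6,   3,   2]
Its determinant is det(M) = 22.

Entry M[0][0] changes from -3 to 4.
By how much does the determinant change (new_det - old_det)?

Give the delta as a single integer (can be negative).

Cofactor C_00 = -3
Entry delta = 4 - -3 = 7
Det delta = entry_delta * cofactor = 7 * -3 = -21

Answer: -21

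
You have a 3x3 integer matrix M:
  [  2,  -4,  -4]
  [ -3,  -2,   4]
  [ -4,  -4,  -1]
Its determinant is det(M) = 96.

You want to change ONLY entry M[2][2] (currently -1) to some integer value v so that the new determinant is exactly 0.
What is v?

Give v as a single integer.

Answer: 5

Derivation:
det is linear in entry M[2][2]: det = old_det + (v - -1) * C_22
Cofactor C_22 = -16
Want det = 0: 96 + (v - -1) * -16 = 0
  (v - -1) = -96 / -16 = 6
  v = -1 + (6) = 5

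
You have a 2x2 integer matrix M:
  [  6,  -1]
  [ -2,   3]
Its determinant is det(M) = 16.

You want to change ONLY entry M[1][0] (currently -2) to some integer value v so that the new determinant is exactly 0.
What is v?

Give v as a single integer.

Answer: -18

Derivation:
det is linear in entry M[1][0]: det = old_det + (v - -2) * C_10
Cofactor C_10 = 1
Want det = 0: 16 + (v - -2) * 1 = 0
  (v - -2) = -16 / 1 = -16
  v = -2 + (-16) = -18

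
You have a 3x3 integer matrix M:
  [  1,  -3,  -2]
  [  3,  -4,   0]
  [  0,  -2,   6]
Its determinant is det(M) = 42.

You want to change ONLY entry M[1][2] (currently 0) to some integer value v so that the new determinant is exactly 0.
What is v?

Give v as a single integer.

Answer: -21

Derivation:
det is linear in entry M[1][2]: det = old_det + (v - 0) * C_12
Cofactor C_12 = 2
Want det = 0: 42 + (v - 0) * 2 = 0
  (v - 0) = -42 / 2 = -21
  v = 0 + (-21) = -21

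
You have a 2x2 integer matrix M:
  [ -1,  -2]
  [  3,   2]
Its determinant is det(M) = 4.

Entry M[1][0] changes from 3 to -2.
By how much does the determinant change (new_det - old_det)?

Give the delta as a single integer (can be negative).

Answer: -10

Derivation:
Cofactor C_10 = 2
Entry delta = -2 - 3 = -5
Det delta = entry_delta * cofactor = -5 * 2 = -10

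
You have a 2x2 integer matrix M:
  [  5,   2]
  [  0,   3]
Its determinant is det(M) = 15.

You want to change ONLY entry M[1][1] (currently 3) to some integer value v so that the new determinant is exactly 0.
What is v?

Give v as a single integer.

det is linear in entry M[1][1]: det = old_det + (v - 3) * C_11
Cofactor C_11 = 5
Want det = 0: 15 + (v - 3) * 5 = 0
  (v - 3) = -15 / 5 = -3
  v = 3 + (-3) = 0

Answer: 0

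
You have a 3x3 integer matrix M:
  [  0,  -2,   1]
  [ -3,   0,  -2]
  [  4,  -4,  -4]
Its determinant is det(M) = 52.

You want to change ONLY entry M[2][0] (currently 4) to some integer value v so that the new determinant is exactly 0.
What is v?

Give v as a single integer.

Answer: -9

Derivation:
det is linear in entry M[2][0]: det = old_det + (v - 4) * C_20
Cofactor C_20 = 4
Want det = 0: 52 + (v - 4) * 4 = 0
  (v - 4) = -52 / 4 = -13
  v = 4 + (-13) = -9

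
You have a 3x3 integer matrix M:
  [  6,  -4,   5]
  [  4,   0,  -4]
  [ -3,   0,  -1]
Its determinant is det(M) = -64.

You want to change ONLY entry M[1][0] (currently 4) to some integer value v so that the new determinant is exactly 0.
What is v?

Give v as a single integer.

det is linear in entry M[1][0]: det = old_det + (v - 4) * C_10
Cofactor C_10 = -4
Want det = 0: -64 + (v - 4) * -4 = 0
  (v - 4) = 64 / -4 = -16
  v = 4 + (-16) = -12

Answer: -12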